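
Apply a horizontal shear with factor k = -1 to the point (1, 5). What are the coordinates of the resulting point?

Shear matrix for horizontal shear with factor k = -1:
[[1, -1], [0, 1]]
Result: (1, 5) → (-4, 5)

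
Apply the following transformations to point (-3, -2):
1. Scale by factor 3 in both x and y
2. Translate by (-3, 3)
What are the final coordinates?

Step 1: Scale (-3, -2) by 3 → (-9, -6)
Step 2: Translate by (-3, 3) → (-12, -3)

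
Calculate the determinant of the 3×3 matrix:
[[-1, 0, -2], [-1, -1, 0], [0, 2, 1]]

Expansion along first row:
det = -1·det([[-1,0],[2,1]]) - 0·det([[-1,0],[0,1]]) + -2·det([[-1,-1],[0,2]])
    = -1·(-1·1 - 0·2) - 0·(-1·1 - 0·0) + -2·(-1·2 - -1·0)
    = -1·-1 - 0·-1 + -2·-2
    = 1 + 0 + 4 = 5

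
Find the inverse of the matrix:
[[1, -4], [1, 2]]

For [[a,b],[c,d]], inverse = (1/det)·[[d,-b],[-c,a]]
det = (1)(2) - (-4)(1) = 2 - -4 = 6
Inverse = (1/6)·[[2, 4], [-1, 1]]
= [[1/3, 2/3], [-1/6, 1/6]]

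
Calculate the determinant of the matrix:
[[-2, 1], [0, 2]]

For a 2×2 matrix [[a, b], [c, d]], det = ad - bc
det = (-2)(2) - (1)(0) = -4 - 0 = -4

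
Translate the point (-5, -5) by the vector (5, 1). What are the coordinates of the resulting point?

Translation by (5, 1) (homogeneous matrix [[1, 0, 5], [0, 1, 1], [0, 0, 1]]):
x' = -5 + 5 = 0
y' = -5 + 1 = -4
Result: (0, -4)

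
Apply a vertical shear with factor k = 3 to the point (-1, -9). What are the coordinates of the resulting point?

Shear matrix for vertical shear with factor k = 3:
[[1, 0], [3, 1]]
Result: (-1, -9) → (-1, -12)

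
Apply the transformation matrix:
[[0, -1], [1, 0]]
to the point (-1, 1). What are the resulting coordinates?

Matrix multiplication:
[[0, -1], [1, 0]] × [-1, 1]ᵀ
= [(0)(-1) + (-1)(1), (1)(-1) + (0)(1)]ᵀ
= [-1, -1]ᵀ
Result: (-1, -1)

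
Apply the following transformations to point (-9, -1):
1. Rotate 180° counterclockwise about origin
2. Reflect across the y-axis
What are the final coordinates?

Step 1: Rotate 180° → (9, 1)
Step 2: Reflect across y-axis → (-9, 1)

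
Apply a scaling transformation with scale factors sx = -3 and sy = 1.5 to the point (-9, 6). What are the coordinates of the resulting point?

Scaling matrix:
[[-3, 0], [0, 1.50]]
Result: (-9 × -3, 6 × 1.5) = (27, 9)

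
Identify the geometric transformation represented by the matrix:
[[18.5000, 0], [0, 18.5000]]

This matrix represents: uniform scaling by factor 18.5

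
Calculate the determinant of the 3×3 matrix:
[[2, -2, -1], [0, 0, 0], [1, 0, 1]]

Expansion along first row:
det = 2·det([[0,0],[0,1]]) - -2·det([[0,0],[1,1]]) + -1·det([[0,0],[1,0]])
    = 2·(0·1 - 0·0) - -2·(0·1 - 0·1) + -1·(0·0 - 0·1)
    = 2·0 - -2·0 + -1·0
    = 0 + 0 + 0 = 0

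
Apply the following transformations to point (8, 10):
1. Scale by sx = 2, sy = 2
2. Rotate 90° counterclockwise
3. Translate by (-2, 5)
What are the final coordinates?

Step 1: Scale → (16, 20)
Step 2: Rotate 90° → (-20, 16)
Step 3: Translate → (-22, 21)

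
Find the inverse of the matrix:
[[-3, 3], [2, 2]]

For [[a,b],[c,d]], inverse = (1/det)·[[d,-b],[-c,a]]
det = (-3)(2) - (3)(2) = -6 - 6 = -12
Inverse = (1/-12)·[[2, -3], [-2, -3]]
= [[-1/6, 1/4], [1/6, 1/4]]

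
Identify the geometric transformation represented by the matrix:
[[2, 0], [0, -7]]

This matrix represents: non-uniform scaling by sx = 2, sy = -7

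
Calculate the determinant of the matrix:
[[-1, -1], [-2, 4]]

For a 2×2 matrix [[a, b], [c, d]], det = ad - bc
det = (-1)(4) - (-1)(-2) = -4 - 2 = -6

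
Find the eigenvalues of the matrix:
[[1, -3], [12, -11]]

Characteristic equation: det(A - λI) = 0
λ² - (trace)λ + (det) = 0
trace = 1 + -11 = -10, det = (1)(-11) - (-3)(12) = 25
λ² - (-10)λ + (25) = 0
λ = (-10 ± √((-10)² - 4·(25))) / 2 = (-10 ± √0) / 2
Solving: λ = -5, -5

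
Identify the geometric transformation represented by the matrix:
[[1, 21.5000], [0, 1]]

This matrix represents: horizontal shear with factor 21.5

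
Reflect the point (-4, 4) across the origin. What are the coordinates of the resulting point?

Reflection across origin: (-4, 4) → (4, -4)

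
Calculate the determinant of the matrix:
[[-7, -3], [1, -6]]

For a 2×2 matrix [[a, b], [c, d]], det = ad - bc
det = (-7)(-6) - (-3)(1) = 42 - -3 = 45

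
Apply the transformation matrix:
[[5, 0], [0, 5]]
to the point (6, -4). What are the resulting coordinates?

Matrix multiplication:
[[5, 0], [0, 5]] × [6, -4]ᵀ
= [(5)(6) + (0)(-4), (0)(6) + (5)(-4)]ᵀ
= [30, -20]ᵀ
Result: (30, -20)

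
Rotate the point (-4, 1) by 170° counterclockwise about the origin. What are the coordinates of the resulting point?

Rotation matrix for 170°: [[cos 170°, -sin 170°], [sin 170°, cos 170°]] ≈ [[-0.984808, -0.173648], [0.173648, -0.984808]]
[[-0.984808, -0.173648], [0.173648, -0.984808]] × [-4, 1]ᵀ ≈ [3.7656, -1.6794]ᵀ
Result: (3.7656, -1.6794)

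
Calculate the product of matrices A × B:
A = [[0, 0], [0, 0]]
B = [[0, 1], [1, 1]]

Matrix multiplication:
C[0][0] = 0×0 + 0×1 = 0
C[0][1] = 0×1 + 0×1 = 0
C[1][0] = 0×0 + 0×1 = 0
C[1][1] = 0×1 + 0×1 = 0
Result: [[0, 0], [0, 0]]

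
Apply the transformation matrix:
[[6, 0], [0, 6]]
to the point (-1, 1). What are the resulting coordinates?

Matrix multiplication:
[[6, 0], [0, 6]] × [-1, 1]ᵀ
= [(6)(-1) + (0)(1), (0)(-1) + (6)(1)]ᵀ
= [-6, 6]ᵀ
Result: (-6, 6)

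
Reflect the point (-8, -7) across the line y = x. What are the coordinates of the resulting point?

Reflection across line y = x: (-8, -7) → (-7, -8)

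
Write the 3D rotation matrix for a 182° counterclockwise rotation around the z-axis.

Rotation matrix for counterclockwise 182° around z-axis:
cos(182°) = -0.9994, sin(182°) = -0.0349
Result: [[-0.9994, 0.0349, 0], [-0.0349, -0.9994, 0], [0, 0, 1]]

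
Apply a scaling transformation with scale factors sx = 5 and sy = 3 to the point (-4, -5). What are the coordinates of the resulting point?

Scaling matrix:
[[5, 0], [0, 3]]
Result: (-4 × 5, -5 × 3) = (-20, -15)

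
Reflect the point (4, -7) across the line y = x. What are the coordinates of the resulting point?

Reflection across line y = x: (4, -7) → (-7, 4)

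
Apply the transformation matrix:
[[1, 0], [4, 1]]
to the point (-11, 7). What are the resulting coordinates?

Matrix multiplication:
[[1, 0], [4, 1]] × [-11, 7]ᵀ
= [(1)(-11) + (0)(7), (4)(-11) + (1)(7)]ᵀ
= [-11, -37]ᵀ
Result: (-11, -37)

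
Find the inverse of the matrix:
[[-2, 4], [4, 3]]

For [[a,b],[c,d]], inverse = (1/det)·[[d,-b],[-c,a]]
det = (-2)(3) - (4)(4) = -6 - 16 = -22
Inverse = (1/-22)·[[3, -4], [-4, -2]]
= [[-3/22, 2/11], [2/11, 1/11]]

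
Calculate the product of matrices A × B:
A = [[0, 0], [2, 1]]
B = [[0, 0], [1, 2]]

Matrix multiplication:
C[0][0] = 0×0 + 0×1 = 0
C[0][1] = 0×0 + 0×2 = 0
C[1][0] = 2×0 + 1×1 = 1
C[1][1] = 2×0 + 1×2 = 2
Result: [[0, 0], [1, 2]]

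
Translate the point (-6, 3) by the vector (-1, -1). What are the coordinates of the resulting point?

Translation by (-1, -1) (homogeneous matrix [[1, 0, -1], [0, 1, -1], [0, 0, 1]]):
x' = -6 + -1 = -7
y' = 3 + -1 = 2
Result: (-7, 2)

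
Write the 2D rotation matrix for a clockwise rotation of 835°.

Rotation matrix formula: [[cos θ, -sin θ], [sin θ, cos θ]]
A clockwise rotation by 835° is equivalent to a counterclockwise rotation by -835°.
For θ = -835°:
cos(-835°) = -0.4226
sin(-835°) = -0.9063
Result: [[-0.4226, 0.9063], [-0.9063, -0.4226]]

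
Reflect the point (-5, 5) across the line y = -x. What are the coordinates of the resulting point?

Reflection across line y = -x: (-5, 5) → (-5, 5)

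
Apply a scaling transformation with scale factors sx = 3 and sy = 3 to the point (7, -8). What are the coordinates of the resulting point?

Scaling matrix:
[[3, 0], [0, 3]]
Result: (7 × 3, -8 × 3) = (21, -24)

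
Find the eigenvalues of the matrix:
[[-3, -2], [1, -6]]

Characteristic equation: det(A - λI) = 0
λ² - (trace)λ + (det) = 0
trace = -3 + -6 = -9, det = (-3)(-6) - (-2)(1) = 20
λ² - (-9)λ + (20) = 0
λ = (-9 ± √((-9)² - 4·(20))) / 2 = (-9 ± √1) / 2
Solving: λ = -5, -4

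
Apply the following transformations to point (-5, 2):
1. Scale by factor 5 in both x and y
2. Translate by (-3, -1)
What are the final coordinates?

Step 1: Scale (-5, 2) by 5 → (-25, 10)
Step 2: Translate by (-3, -1) → (-28, 9)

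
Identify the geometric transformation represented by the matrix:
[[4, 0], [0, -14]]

This matrix represents: non-uniform scaling by sx = 4, sy = -14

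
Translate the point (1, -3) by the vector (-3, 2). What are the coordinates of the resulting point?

Translation by (-3, 2) (homogeneous matrix [[1, 0, -3], [0, 1, 2], [0, 0, 1]]):
x' = 1 + -3 = -2
y' = -3 + 2 = -1
Result: (-2, -1)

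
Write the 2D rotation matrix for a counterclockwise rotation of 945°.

Rotation matrix formula: [[cos θ, -sin θ], [sin θ, cos θ]]
For θ = 945°:
cos(945°) = -√2/2
sin(945°) = -√2/2
Result: [[-√2/2, √2/2], [-√2/2, -√2/2]]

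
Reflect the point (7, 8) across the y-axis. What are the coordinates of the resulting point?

Reflection across y-axis: (7, 8) → (-7, 8)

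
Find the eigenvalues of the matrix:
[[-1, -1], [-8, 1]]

Characteristic equation: det(A - λI) = 0
λ² - (trace)λ + (det) = 0
trace = -1 + 1 = 0, det = (-1)(1) - (-1)(-8) = -9
λ² - (0)λ + (-9) = 0
λ = (0 ± √((0)² - 4·(-9))) / 2 = (0 ± √36) / 2
Solving: λ = -3, 3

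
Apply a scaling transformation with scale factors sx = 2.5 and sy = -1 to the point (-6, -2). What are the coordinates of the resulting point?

Scaling matrix:
[[2.50, 0], [0, -1]]
Result: (-6 × 2.5, -2 × -1) = (-15, 2)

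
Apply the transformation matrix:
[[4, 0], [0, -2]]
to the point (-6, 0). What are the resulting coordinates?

Matrix multiplication:
[[4, 0], [0, -2]] × [-6, 0]ᵀ
= [(4)(-6) + (0)(0), (0)(-6) + (-2)(0)]ᵀ
= [-24, 0]ᵀ
Result: (-24, 0)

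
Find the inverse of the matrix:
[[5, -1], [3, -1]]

For [[a,b],[c,d]], inverse = (1/det)·[[d,-b],[-c,a]]
det = (5)(-1) - (-1)(3) = -5 - -3 = -2
Inverse = (1/-2)·[[-1, 1], [-3, 5]]
= [[1/2, -1/2], [3/2, -5/2]]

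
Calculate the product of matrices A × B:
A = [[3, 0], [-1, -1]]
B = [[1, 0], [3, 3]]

Matrix multiplication:
C[0][0] = 3×1 + 0×3 = 3
C[0][1] = 3×0 + 0×3 = 0
C[1][0] = -1×1 + -1×3 = -4
C[1][1] = -1×0 + -1×3 = -3
Result: [[3, 0], [-4, -3]]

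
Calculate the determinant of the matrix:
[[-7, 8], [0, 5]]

For a 2×2 matrix [[a, b], [c, d]], det = ad - bc
det = (-7)(5) - (8)(0) = -35 - 0 = -35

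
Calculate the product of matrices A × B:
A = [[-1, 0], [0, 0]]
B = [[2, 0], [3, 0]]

Matrix multiplication:
C[0][0] = -1×2 + 0×3 = -2
C[0][1] = -1×0 + 0×0 = 0
C[1][0] = 0×2 + 0×3 = 0
C[1][1] = 0×0 + 0×0 = 0
Result: [[-2, 0], [0, 0]]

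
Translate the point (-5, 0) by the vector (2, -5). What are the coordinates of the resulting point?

Translation by (2, -5) (homogeneous matrix [[1, 0, 2], [0, 1, -5], [0, 0, 1]]):
x' = -5 + 2 = -3
y' = 0 + -5 = -5
Result: (-3, -5)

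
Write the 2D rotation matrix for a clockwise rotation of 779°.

Rotation matrix formula: [[cos θ, -sin θ], [sin θ, cos θ]]
A clockwise rotation by 779° is equivalent to a counterclockwise rotation by -779°.
For θ = -779°:
cos(-779°) = 0.5150
sin(-779°) = -0.8572
Result: [[0.5150, 0.8572], [-0.8572, 0.5150]]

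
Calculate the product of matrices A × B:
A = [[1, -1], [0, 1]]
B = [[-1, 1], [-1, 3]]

Matrix multiplication:
C[0][0] = 1×-1 + -1×-1 = 0
C[0][1] = 1×1 + -1×3 = -2
C[1][0] = 0×-1 + 1×-1 = -1
C[1][1] = 0×1 + 1×3 = 3
Result: [[0, -2], [-1, 3]]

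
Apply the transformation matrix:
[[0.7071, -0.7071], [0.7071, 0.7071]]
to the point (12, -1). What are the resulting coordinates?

Matrix multiplication:
[[0.7071, -0.7071], [0.7071, 0.7071]] × [12, -1]ᵀ
= [(0.7071)(12) + (-0.7071)(-1), (0.7071)(12) + (0.7071)(-1)]ᵀ
= [9.1923, 7.7781]ᵀ
Result: (9.1923, 7.7781)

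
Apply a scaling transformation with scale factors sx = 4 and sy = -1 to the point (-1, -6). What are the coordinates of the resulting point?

Scaling matrix:
[[4, 0], [0, -1]]
Result: (-1 × 4, -6 × -1) = (-4, 6)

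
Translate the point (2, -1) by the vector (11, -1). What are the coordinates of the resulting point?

Translation by (11, -1) (homogeneous matrix [[1, 0, 11], [0, 1, -1], [0, 0, 1]]):
x' = 2 + 11 = 13
y' = -1 + -1 = -2
Result: (13, -2)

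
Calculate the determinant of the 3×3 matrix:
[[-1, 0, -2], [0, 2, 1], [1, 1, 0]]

Expansion along first row:
det = -1·det([[2,1],[1,0]]) - 0·det([[0,1],[1,0]]) + -2·det([[0,2],[1,1]])
    = -1·(2·0 - 1·1) - 0·(0·0 - 1·1) + -2·(0·1 - 2·1)
    = -1·-1 - 0·-1 + -2·-2
    = 1 + 0 + 4 = 5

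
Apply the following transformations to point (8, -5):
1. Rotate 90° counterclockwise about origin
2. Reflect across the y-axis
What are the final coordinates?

Step 1: Rotate 90° → (5, 8)
Step 2: Reflect across y-axis → (-5, 8)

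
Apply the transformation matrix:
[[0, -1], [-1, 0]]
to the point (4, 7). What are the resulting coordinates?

Matrix multiplication:
[[0, -1], [-1, 0]] × [4, 7]ᵀ
= [(0)(4) + (-1)(7), (-1)(4) + (0)(7)]ᵀ
= [-7, -4]ᵀ
Result: (-7, -4)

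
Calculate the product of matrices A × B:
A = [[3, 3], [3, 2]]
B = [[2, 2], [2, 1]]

Matrix multiplication:
C[0][0] = 3×2 + 3×2 = 12
C[0][1] = 3×2 + 3×1 = 9
C[1][0] = 3×2 + 2×2 = 10
C[1][1] = 3×2 + 2×1 = 8
Result: [[12, 9], [10, 8]]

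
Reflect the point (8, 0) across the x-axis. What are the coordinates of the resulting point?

Reflection across x-axis: (8, 0) → (8, 0)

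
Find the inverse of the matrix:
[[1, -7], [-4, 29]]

For [[a,b],[c,d]], inverse = (1/det)·[[d,-b],[-c,a]]
det = (1)(29) - (-7)(-4) = 29 - 28 = 1
Inverse = [[29, 7], [4, 1]]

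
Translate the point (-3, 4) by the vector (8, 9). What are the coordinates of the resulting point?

Translation by (8, 9) (homogeneous matrix [[1, 0, 8], [0, 1, 9], [0, 0, 1]]):
x' = -3 + 8 = 5
y' = 4 + 9 = 13
Result: (5, 13)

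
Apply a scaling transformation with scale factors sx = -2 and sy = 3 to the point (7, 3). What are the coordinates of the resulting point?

Scaling matrix:
[[-2, 0], [0, 3]]
Result: (7 × -2, 3 × 3) = (-14, 9)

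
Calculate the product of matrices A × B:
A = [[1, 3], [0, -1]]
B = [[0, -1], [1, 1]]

Matrix multiplication:
C[0][0] = 1×0 + 3×1 = 3
C[0][1] = 1×-1 + 3×1 = 2
C[1][0] = 0×0 + -1×1 = -1
C[1][1] = 0×-1 + -1×1 = -1
Result: [[3, 2], [-1, -1]]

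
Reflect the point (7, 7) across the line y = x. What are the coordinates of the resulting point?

Reflection across line y = x: (7, 7) → (7, 7)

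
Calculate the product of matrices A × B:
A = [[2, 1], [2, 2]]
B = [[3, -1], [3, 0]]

Matrix multiplication:
C[0][0] = 2×3 + 1×3 = 9
C[0][1] = 2×-1 + 1×0 = -2
C[1][0] = 2×3 + 2×3 = 12
C[1][1] = 2×-1 + 2×0 = -2
Result: [[9, -2], [12, -2]]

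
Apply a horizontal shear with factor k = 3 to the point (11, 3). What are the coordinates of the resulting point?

Shear matrix for horizontal shear with factor k = 3:
[[1, 3], [0, 1]]
Result: (11, 3) → (20, 3)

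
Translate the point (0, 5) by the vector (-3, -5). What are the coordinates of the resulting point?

Translation by (-3, -5) (homogeneous matrix [[1, 0, -3], [0, 1, -5], [0, 0, 1]]):
x' = 0 + -3 = -3
y' = 5 + -5 = 0
Result: (-3, 0)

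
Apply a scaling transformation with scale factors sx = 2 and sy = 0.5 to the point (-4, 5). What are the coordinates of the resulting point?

Scaling matrix:
[[2, 0], [0, 0.50]]
Result: (-4 × 2, 5 × 0.5) = (-8, 2.5)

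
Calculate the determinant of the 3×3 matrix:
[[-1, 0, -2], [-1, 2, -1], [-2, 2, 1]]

Expansion along first row:
det = -1·det([[2,-1],[2,1]]) - 0·det([[-1,-1],[-2,1]]) + -2·det([[-1,2],[-2,2]])
    = -1·(2·1 - -1·2) - 0·(-1·1 - -1·-2) + -2·(-1·2 - 2·-2)
    = -1·4 - 0·-3 + -2·2
    = -4 + 0 + -4 = -8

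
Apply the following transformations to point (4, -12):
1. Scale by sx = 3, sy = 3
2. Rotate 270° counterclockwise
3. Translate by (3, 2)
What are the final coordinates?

Step 1: Scale → (12, -36)
Step 2: Rotate 270° → (-36, -12)
Step 3: Translate → (-33, -10)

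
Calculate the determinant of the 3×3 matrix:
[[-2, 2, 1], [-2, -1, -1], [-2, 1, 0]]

Expansion along first row:
det = -2·det([[-1,-1],[1,0]]) - 2·det([[-2,-1],[-2,0]]) + 1·det([[-2,-1],[-2,1]])
    = -2·(-1·0 - -1·1) - 2·(-2·0 - -1·-2) + 1·(-2·1 - -1·-2)
    = -2·1 - 2·-2 + 1·-4
    = -2 + 4 + -4 = -2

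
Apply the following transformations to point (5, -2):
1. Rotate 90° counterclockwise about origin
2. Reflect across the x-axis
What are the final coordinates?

Step 1: Rotate 90° → (2, 5)
Step 2: Reflect across x-axis → (2, -5)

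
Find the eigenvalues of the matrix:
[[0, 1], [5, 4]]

Characteristic equation: det(A - λI) = 0
λ² - (trace)λ + (det) = 0
trace = 0 + 4 = 4, det = (0)(4) - (1)(5) = -5
λ² - (4)λ + (-5) = 0
λ = (4 ± √((4)² - 4·(-5))) / 2 = (4 ± √36) / 2
Solving: λ = -1, 5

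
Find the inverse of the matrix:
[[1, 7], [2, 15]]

For [[a,b],[c,d]], inverse = (1/det)·[[d,-b],[-c,a]]
det = (1)(15) - (7)(2) = 15 - 14 = 1
Inverse = [[15, -7], [-2, 1]]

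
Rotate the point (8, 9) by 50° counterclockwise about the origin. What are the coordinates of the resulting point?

Rotation matrix for 50°: [[cos 50°, -sin 50°], [sin 50°, cos 50°]] ≈ [[0.642788, -0.766044], [0.766044, 0.642788]]
[[0.642788, -0.766044], [0.766044, 0.642788]] × [8, 9]ᵀ ≈ [-1.7521, 11.9134]ᵀ
Result: (-1.7521, 11.9134)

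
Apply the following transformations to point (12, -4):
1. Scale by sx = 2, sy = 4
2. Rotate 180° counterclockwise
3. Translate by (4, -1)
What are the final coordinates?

Step 1: Scale → (24, -16)
Step 2: Rotate 180° → (-24, 16)
Step 3: Translate → (-20, 15)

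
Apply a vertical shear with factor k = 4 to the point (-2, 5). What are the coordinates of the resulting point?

Shear matrix for vertical shear with factor k = 4:
[[1, 0], [4, 1]]
Result: (-2, 5) → (-2, -3)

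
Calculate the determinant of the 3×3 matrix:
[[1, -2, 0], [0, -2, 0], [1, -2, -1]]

Expansion along first row:
det = 1·det([[-2,0],[-2,-1]]) - -2·det([[0,0],[1,-1]]) + 0·det([[0,-2],[1,-2]])
    = 1·(-2·-1 - 0·-2) - -2·(0·-1 - 0·1) + 0·(0·-2 - -2·1)
    = 1·2 - -2·0 + 0·2
    = 2 + 0 + 0 = 2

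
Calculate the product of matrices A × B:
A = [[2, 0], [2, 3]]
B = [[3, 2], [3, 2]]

Matrix multiplication:
C[0][0] = 2×3 + 0×3 = 6
C[0][1] = 2×2 + 0×2 = 4
C[1][0] = 2×3 + 3×3 = 15
C[1][1] = 2×2 + 3×2 = 10
Result: [[6, 4], [15, 10]]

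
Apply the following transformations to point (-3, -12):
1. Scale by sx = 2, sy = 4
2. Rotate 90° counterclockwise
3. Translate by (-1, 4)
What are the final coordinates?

Step 1: Scale → (-6, -48)
Step 2: Rotate 90° → (48, -6)
Step 3: Translate → (47, -2)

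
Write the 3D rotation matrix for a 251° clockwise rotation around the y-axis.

Rotation matrix for clockwise 251° around y-axis:
A clockwise rotation by 251° is a counterclockwise rotation by -251°.
cos(-251°) = -0.3256, sin(-251°) = 0.9455
Result: [[-0.3256, 0, 0.9455], [0, 1, 0], [-0.9455, 0, -0.3256]]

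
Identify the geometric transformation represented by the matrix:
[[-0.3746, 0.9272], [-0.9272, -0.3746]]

This matrix represents: rotation by 248° counterclockwise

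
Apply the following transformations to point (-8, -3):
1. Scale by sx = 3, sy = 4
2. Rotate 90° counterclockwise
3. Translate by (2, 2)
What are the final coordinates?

Step 1: Scale → (-24, -12)
Step 2: Rotate 90° → (12, -24)
Step 3: Translate → (14, -22)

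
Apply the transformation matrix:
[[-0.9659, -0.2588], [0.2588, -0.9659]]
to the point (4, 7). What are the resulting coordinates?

Matrix multiplication:
[[-0.9659, -0.2588], [0.2588, -0.9659]] × [4, 7]ᵀ
= [(-0.9659)(4) + (-0.2588)(7), (0.2588)(4) + (-0.9659)(7)]ᵀ
= [-5.6752, -5.7261]ᵀ
Result: (-5.6752, -5.7261)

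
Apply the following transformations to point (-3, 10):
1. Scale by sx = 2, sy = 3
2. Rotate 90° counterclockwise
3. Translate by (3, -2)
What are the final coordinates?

Step 1: Scale → (-6, 30)
Step 2: Rotate 90° → (-30, -6)
Step 3: Translate → (-27, -8)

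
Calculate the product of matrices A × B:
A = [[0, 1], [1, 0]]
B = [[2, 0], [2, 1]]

Matrix multiplication:
C[0][0] = 0×2 + 1×2 = 2
C[0][1] = 0×0 + 1×1 = 1
C[1][0] = 1×2 + 0×2 = 2
C[1][1] = 1×0 + 0×1 = 0
Result: [[2, 1], [2, 0]]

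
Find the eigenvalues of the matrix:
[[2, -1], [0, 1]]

Characteristic equation: det(A - λI) = 0
λ² - (trace)λ + (det) = 0
trace = 2 + 1 = 3, det = (2)(1) - (-1)(0) = 2
λ² - (3)λ + (2) = 0
λ = (3 ± √((3)² - 4·(2))) / 2 = (3 ± √1) / 2
Solving: λ = 1, 2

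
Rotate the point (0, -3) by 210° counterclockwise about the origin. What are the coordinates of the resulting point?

Rotation matrix for 210°: [[cos 210°, -sin 210°], [sin 210°, cos 210°]] ≈ [[-0.866025, 0.500000], [-0.500000, -0.866025]]
[[-0.866025, 0.500000], [-0.500000, -0.866025]] × [0, -3]ᵀ ≈ [-1.5000, 2.5981]ᵀ
Result: (-1.5000, 2.5981)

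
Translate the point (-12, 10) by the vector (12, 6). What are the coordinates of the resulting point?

Translation by (12, 6) (homogeneous matrix [[1, 0, 12], [0, 1, 6], [0, 0, 1]]):
x' = -12 + 12 = 0
y' = 10 + 6 = 16
Result: (0, 16)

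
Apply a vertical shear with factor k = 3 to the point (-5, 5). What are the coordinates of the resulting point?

Shear matrix for vertical shear with factor k = 3:
[[1, 0], [3, 1]]
Result: (-5, 5) → (-5, -10)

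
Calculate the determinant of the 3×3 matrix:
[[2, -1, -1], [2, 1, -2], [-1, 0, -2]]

Expansion along first row:
det = 2·det([[1,-2],[0,-2]]) - -1·det([[2,-2],[-1,-2]]) + -1·det([[2,1],[-1,0]])
    = 2·(1·-2 - -2·0) - -1·(2·-2 - -2·-1) + -1·(2·0 - 1·-1)
    = 2·-2 - -1·-6 + -1·1
    = -4 + -6 + -1 = -11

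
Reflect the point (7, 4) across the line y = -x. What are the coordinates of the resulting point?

Reflection across line y = -x: (7, 4) → (-4, -7)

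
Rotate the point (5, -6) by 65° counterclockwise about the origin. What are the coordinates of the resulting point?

Rotation matrix for 65°: [[cos 65°, -sin 65°], [sin 65°, cos 65°]] ≈ [[0.422618, -0.906308], [0.906308, 0.422618]]
[[0.422618, -0.906308], [0.906308, 0.422618]] × [5, -6]ᵀ ≈ [7.5509, 1.9958]ᵀ
Result: (7.5509, 1.9958)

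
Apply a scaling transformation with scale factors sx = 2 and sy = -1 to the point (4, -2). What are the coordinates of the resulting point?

Scaling matrix:
[[2, 0], [0, -1]]
Result: (4 × 2, -2 × -1) = (8, 2)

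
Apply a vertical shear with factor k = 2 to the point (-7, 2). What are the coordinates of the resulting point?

Shear matrix for vertical shear with factor k = 2:
[[1, 0], [2, 1]]
Result: (-7, 2) → (-7, -12)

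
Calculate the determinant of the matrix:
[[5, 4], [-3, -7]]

For a 2×2 matrix [[a, b], [c, d]], det = ad - bc
det = (5)(-7) - (4)(-3) = -35 - -12 = -23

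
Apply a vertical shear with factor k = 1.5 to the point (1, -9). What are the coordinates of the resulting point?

Shear matrix for vertical shear with factor k = 1.5:
[[1, 0], [1.50, 1]]
Result: (1, -9) → (1, -7.5)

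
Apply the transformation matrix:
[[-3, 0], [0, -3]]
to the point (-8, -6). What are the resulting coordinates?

Matrix multiplication:
[[-3, 0], [0, -3]] × [-8, -6]ᵀ
= [(-3)(-8) + (0)(-6), (0)(-8) + (-3)(-6)]ᵀ
= [24, 18]ᵀ
Result: (24, 18)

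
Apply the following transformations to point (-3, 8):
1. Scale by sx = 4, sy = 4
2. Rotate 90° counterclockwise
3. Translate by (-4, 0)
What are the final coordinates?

Step 1: Scale → (-12, 32)
Step 2: Rotate 90° → (-32, -12)
Step 3: Translate → (-36, -12)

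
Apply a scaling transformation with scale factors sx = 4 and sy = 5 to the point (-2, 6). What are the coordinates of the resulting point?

Scaling matrix:
[[4, 0], [0, 5]]
Result: (-2 × 4, 6 × 5) = (-8, 30)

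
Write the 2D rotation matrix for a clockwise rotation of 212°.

Rotation matrix formula: [[cos θ, -sin θ], [sin θ, cos θ]]
A clockwise rotation by 212° is equivalent to a counterclockwise rotation by -212°.
For θ = -212°:
cos(-212°) = -0.8480
sin(-212°) = 0.5299
Result: [[-0.8480, -0.5299], [0.5299, -0.8480]]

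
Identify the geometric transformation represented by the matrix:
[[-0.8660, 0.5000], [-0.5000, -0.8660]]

This matrix represents: rotation by 210° counterclockwise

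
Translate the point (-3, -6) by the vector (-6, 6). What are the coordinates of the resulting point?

Translation by (-6, 6) (homogeneous matrix [[1, 0, -6], [0, 1, 6], [0, 0, 1]]):
x' = -3 + -6 = -9
y' = -6 + 6 = 0
Result: (-9, 0)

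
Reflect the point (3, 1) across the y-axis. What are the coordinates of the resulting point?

Reflection across y-axis: (3, 1) → (-3, 1)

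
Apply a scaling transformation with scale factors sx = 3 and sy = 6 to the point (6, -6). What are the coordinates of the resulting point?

Scaling matrix:
[[3, 0], [0, 6]]
Result: (6 × 3, -6 × 6) = (18, -36)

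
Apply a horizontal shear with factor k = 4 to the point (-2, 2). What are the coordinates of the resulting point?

Shear matrix for horizontal shear with factor k = 4:
[[1, 4], [0, 1]]
Result: (-2, 2) → (6, 2)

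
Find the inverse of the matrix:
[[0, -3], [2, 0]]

For [[a,b],[c,d]], inverse = (1/det)·[[d,-b],[-c,a]]
det = (0)(0) - (-3)(2) = 0 - -6 = 6
Inverse = (1/6)·[[0, 3], [-2, 0]]
= [[0, 1/2], [-1/3, 0]]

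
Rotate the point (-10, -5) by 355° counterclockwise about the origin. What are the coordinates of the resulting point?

Rotation matrix for 355°: [[cos 355°, -sin 355°], [sin 355°, cos 355°]] ≈ [[0.996195, 0.087156], [-0.087156, 0.996195]]
[[0.996195, 0.087156], [-0.087156, 0.996195]] × [-10, -5]ᵀ ≈ [-10.3977, -4.1094]ᵀ
Result: (-10.3977, -4.1094)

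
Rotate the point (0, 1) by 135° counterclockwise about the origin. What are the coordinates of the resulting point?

Rotation matrix for 135°: [[cos 135°, -sin 135°], [sin 135°, cos 135°]] ≈ [[-0.707107, -0.707107], [0.707107, -0.707107]]
[[-0.707107, -0.707107], [0.707107, -0.707107]] × [0, 1]ᵀ ≈ [-0.7071, -0.7071]ᵀ
Result: (-0.7071, -0.7071)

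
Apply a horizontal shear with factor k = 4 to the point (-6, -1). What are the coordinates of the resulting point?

Shear matrix for horizontal shear with factor k = 4:
[[1, 4], [0, 1]]
Result: (-6, -1) → (-10, -1)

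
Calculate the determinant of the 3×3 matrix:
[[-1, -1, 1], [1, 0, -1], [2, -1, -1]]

Expansion along first row:
det = -1·det([[0,-1],[-1,-1]]) - -1·det([[1,-1],[2,-1]]) + 1·det([[1,0],[2,-1]])
    = -1·(0·-1 - -1·-1) - -1·(1·-1 - -1·2) + 1·(1·-1 - 0·2)
    = -1·-1 - -1·1 + 1·-1
    = 1 + 1 + -1 = 1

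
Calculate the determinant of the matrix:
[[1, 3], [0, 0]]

For a 2×2 matrix [[a, b], [c, d]], det = ad - bc
det = (1)(0) - (3)(0) = 0 - 0 = 0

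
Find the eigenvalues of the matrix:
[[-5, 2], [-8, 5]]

Characteristic equation: det(A - λI) = 0
λ² - (trace)λ + (det) = 0
trace = -5 + 5 = 0, det = (-5)(5) - (2)(-8) = -9
λ² - (0)λ + (-9) = 0
λ = (0 ± √((0)² - 4·(-9))) / 2 = (0 ± √36) / 2
Solving: λ = -3, 3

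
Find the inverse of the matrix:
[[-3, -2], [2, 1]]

For [[a,b],[c,d]], inverse = (1/det)·[[d,-b],[-c,a]]
det = (-3)(1) - (-2)(2) = -3 - -4 = 1
Inverse = [[1, 2], [-2, -3]]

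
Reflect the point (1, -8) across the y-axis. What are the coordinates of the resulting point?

Reflection across y-axis: (1, -8) → (-1, -8)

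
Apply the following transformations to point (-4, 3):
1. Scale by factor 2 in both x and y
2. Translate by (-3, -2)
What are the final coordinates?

Step 1: Scale (-4, 3) by 2 → (-8, 6)
Step 2: Translate by (-3, -2) → (-11, 4)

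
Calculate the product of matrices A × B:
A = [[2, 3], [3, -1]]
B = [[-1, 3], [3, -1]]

Matrix multiplication:
C[0][0] = 2×-1 + 3×3 = 7
C[0][1] = 2×3 + 3×-1 = 3
C[1][0] = 3×-1 + -1×3 = -6
C[1][1] = 3×3 + -1×-1 = 10
Result: [[7, 3], [-6, 10]]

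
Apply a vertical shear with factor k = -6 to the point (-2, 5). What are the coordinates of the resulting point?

Shear matrix for vertical shear with factor k = -6:
[[1, 0], [-6, 1]]
Result: (-2, 5) → (-2, 17)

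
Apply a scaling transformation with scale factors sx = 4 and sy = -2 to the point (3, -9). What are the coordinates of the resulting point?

Scaling matrix:
[[4, 0], [0, -2]]
Result: (3 × 4, -9 × -2) = (12, 18)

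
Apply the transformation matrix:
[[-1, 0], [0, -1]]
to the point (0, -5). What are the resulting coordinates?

Matrix multiplication:
[[-1, 0], [0, -1]] × [0, -5]ᵀ
= [(-1)(0) + (0)(-5), (0)(0) + (-1)(-5)]ᵀ
= [0, 5]ᵀ
Result: (0, 5)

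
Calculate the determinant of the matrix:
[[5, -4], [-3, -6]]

For a 2×2 matrix [[a, b], [c, d]], det = ad - bc
det = (5)(-6) - (-4)(-3) = -30 - 12 = -42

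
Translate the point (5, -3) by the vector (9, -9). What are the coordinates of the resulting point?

Translation by (9, -9) (homogeneous matrix [[1, 0, 9], [0, 1, -9], [0, 0, 1]]):
x' = 5 + 9 = 14
y' = -3 + -9 = -12
Result: (14, -12)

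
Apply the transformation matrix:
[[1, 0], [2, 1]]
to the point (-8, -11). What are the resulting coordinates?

Matrix multiplication:
[[1, 0], [2, 1]] × [-8, -11]ᵀ
= [(1)(-8) + (0)(-11), (2)(-8) + (1)(-11)]ᵀ
= [-8, -27]ᵀ
Result: (-8, -27)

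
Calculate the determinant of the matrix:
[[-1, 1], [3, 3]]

For a 2×2 matrix [[a, b], [c, d]], det = ad - bc
det = (-1)(3) - (1)(3) = -3 - 3 = -6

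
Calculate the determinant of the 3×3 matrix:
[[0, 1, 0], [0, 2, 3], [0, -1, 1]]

Expansion along first row:
det = 0·det([[2,3],[-1,1]]) - 1·det([[0,3],[0,1]]) + 0·det([[0,2],[0,-1]])
    = 0·(2·1 - 3·-1) - 1·(0·1 - 3·0) + 0·(0·-1 - 2·0)
    = 0·5 - 1·0 + 0·0
    = 0 + 0 + 0 = 0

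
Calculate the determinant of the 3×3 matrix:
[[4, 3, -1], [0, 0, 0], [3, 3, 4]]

Expansion along first row:
det = 4·det([[0,0],[3,4]]) - 3·det([[0,0],[3,4]]) + -1·det([[0,0],[3,3]])
    = 4·(0·4 - 0·3) - 3·(0·4 - 0·3) + -1·(0·3 - 0·3)
    = 4·0 - 3·0 + -1·0
    = 0 + 0 + 0 = 0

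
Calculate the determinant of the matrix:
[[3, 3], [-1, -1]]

For a 2×2 matrix [[a, b], [c, d]], det = ad - bc
det = (3)(-1) - (3)(-1) = -3 - -3 = 0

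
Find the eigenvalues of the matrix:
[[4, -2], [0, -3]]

Characteristic equation: det(A - λI) = 0
λ² - (trace)λ + (det) = 0
trace = 4 + -3 = 1, det = (4)(-3) - (-2)(0) = -12
λ² - (1)λ + (-12) = 0
λ = (1 ± √((1)² - 4·(-12))) / 2 = (1 ± √49) / 2
Solving: λ = -3, 4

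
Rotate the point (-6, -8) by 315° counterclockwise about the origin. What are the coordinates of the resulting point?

Rotation matrix for 315°: [[cos 315°, -sin 315°], [sin 315°, cos 315°]] ≈ [[0.707107, 0.707107], [-0.707107, 0.707107]]
[[0.707107, 0.707107], [-0.707107, 0.707107]] × [-6, -8]ᵀ ≈ [-9.8995, -1.4142]ᵀ
Result: (-9.8995, -1.4142)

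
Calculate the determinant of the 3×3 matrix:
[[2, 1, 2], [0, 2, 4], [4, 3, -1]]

Expansion along first row:
det = 2·det([[2,4],[3,-1]]) - 1·det([[0,4],[4,-1]]) + 2·det([[0,2],[4,3]])
    = 2·(2·-1 - 4·3) - 1·(0·-1 - 4·4) + 2·(0·3 - 2·4)
    = 2·-14 - 1·-16 + 2·-8
    = -28 + 16 + -16 = -28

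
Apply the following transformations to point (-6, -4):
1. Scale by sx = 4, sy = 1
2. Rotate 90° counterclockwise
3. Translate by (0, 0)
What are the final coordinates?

Step 1: Scale → (-24, -4)
Step 2: Rotate 90° → (4, -24)
Step 3: Translate → (4, -24)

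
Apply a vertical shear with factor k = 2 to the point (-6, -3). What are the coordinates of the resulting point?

Shear matrix for vertical shear with factor k = 2:
[[1, 0], [2, 1]]
Result: (-6, -3) → (-6, -15)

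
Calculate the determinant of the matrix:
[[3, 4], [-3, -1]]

For a 2×2 matrix [[a, b], [c, d]], det = ad - bc
det = (3)(-1) - (4)(-3) = -3 - -12 = 9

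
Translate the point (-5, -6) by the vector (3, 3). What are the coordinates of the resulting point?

Translation by (3, 3) (homogeneous matrix [[1, 0, 3], [0, 1, 3], [0, 0, 1]]):
x' = -5 + 3 = -2
y' = -6 + 3 = -3
Result: (-2, -3)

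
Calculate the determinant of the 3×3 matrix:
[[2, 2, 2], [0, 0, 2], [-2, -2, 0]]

Expansion along first row:
det = 2·det([[0,2],[-2,0]]) - 2·det([[0,2],[-2,0]]) + 2·det([[0,0],[-2,-2]])
    = 2·(0·0 - 2·-2) - 2·(0·0 - 2·-2) + 2·(0·-2 - 0·-2)
    = 2·4 - 2·4 + 2·0
    = 8 + -8 + 0 = 0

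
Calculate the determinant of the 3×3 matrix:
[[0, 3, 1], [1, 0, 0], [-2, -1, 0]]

Expansion along first row:
det = 0·det([[0,0],[-1,0]]) - 3·det([[1,0],[-2,0]]) + 1·det([[1,0],[-2,-1]])
    = 0·(0·0 - 0·-1) - 3·(1·0 - 0·-2) + 1·(1·-1 - 0·-2)
    = 0·0 - 3·0 + 1·-1
    = 0 + 0 + -1 = -1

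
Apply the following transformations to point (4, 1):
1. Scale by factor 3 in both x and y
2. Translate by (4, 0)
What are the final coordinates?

Step 1: Scale (4, 1) by 3 → (12, 3)
Step 2: Translate by (4, 0) → (16, 3)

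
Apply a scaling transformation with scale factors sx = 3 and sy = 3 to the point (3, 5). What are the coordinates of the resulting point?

Scaling matrix:
[[3, 0], [0, 3]]
Result: (3 × 3, 5 × 3) = (9, 15)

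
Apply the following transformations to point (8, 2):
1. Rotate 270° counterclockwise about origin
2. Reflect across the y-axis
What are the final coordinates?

Step 1: Rotate 270° → (2, -8)
Step 2: Reflect across y-axis → (-2, -8)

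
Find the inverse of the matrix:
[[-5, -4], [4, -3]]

For [[a,b],[c,d]], inverse = (1/det)·[[d,-b],[-c,a]]
det = (-5)(-3) - (-4)(4) = 15 - -16 = 31
Inverse = (1/31)·[[-3, 4], [-4, -5]]
= [[-3/31, 4/31], [-4/31, -5/31]]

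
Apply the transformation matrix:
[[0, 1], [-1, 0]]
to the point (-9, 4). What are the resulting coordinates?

Matrix multiplication:
[[0, 1], [-1, 0]] × [-9, 4]ᵀ
= [(0)(-9) + (1)(4), (-1)(-9) + (0)(4)]ᵀ
= [4, 9]ᵀ
Result: (4, 9)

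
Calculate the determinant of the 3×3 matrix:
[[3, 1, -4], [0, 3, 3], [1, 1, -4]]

Expansion along first row:
det = 3·det([[3,3],[1,-4]]) - 1·det([[0,3],[1,-4]]) + -4·det([[0,3],[1,1]])
    = 3·(3·-4 - 3·1) - 1·(0·-4 - 3·1) + -4·(0·1 - 3·1)
    = 3·-15 - 1·-3 + -4·-3
    = -45 + 3 + 12 = -30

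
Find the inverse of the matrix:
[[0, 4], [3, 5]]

For [[a,b],[c,d]], inverse = (1/det)·[[d,-b],[-c,a]]
det = (0)(5) - (4)(3) = 0 - 12 = -12
Inverse = (1/-12)·[[5, -4], [-3, 0]]
= [[-5/12, 1/3], [1/4, 0]]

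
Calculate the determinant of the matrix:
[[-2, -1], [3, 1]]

For a 2×2 matrix [[a, b], [c, d]], det = ad - bc
det = (-2)(1) - (-1)(3) = -2 - -3 = 1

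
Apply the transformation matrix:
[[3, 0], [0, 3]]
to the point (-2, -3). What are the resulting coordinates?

Matrix multiplication:
[[3, 0], [0, 3]] × [-2, -3]ᵀ
= [(3)(-2) + (0)(-3), (0)(-2) + (3)(-3)]ᵀ
= [-6, -9]ᵀ
Result: (-6, -9)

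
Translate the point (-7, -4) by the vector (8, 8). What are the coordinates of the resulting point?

Translation by (8, 8) (homogeneous matrix [[1, 0, 8], [0, 1, 8], [0, 0, 1]]):
x' = -7 + 8 = 1
y' = -4 + 8 = 4
Result: (1, 4)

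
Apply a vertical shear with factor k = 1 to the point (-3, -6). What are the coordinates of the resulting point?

Shear matrix for vertical shear with factor k = 1:
[[1, 0], [1, 1]]
Result: (-3, -6) → (-3, -9)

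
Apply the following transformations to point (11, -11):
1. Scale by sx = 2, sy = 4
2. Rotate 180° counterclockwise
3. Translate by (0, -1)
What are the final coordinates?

Step 1: Scale → (22, -44)
Step 2: Rotate 180° → (-22, 44)
Step 3: Translate → (-22, 43)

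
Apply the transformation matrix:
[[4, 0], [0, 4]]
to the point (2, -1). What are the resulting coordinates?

Matrix multiplication:
[[4, 0], [0, 4]] × [2, -1]ᵀ
= [(4)(2) + (0)(-1), (0)(2) + (4)(-1)]ᵀ
= [8, -4]ᵀ
Result: (8, -4)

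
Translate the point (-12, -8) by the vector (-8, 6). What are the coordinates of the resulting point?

Translation by (-8, 6) (homogeneous matrix [[1, 0, -8], [0, 1, 6], [0, 0, 1]]):
x' = -12 + -8 = -20
y' = -8 + 6 = -2
Result: (-20, -2)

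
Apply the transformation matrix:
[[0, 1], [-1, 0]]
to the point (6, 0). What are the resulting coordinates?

Matrix multiplication:
[[0, 1], [-1, 0]] × [6, 0]ᵀ
= [(0)(6) + (1)(0), (-1)(6) + (0)(0)]ᵀ
= [0, -6]ᵀ
Result: (0, -6)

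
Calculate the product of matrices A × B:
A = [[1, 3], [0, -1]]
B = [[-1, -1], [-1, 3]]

Matrix multiplication:
C[0][0] = 1×-1 + 3×-1 = -4
C[0][1] = 1×-1 + 3×3 = 8
C[1][0] = 0×-1 + -1×-1 = 1
C[1][1] = 0×-1 + -1×3 = -3
Result: [[-4, 8], [1, -3]]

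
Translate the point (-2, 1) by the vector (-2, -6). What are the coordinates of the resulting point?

Translation by (-2, -6) (homogeneous matrix [[1, 0, -2], [0, 1, -6], [0, 0, 1]]):
x' = -2 + -2 = -4
y' = 1 + -6 = -5
Result: (-4, -5)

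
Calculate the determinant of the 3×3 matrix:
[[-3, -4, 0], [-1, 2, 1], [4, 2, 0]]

Expansion along first row:
det = -3·det([[2,1],[2,0]]) - -4·det([[-1,1],[4,0]]) + 0·det([[-1,2],[4,2]])
    = -3·(2·0 - 1·2) - -4·(-1·0 - 1·4) + 0·(-1·2 - 2·4)
    = -3·-2 - -4·-4 + 0·-10
    = 6 + -16 + 0 = -10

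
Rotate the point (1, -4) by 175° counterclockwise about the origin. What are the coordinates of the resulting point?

Rotation matrix for 175°: [[cos 175°, -sin 175°], [sin 175°, cos 175°]] ≈ [[-0.996195, -0.087156], [0.087156, -0.996195]]
[[-0.996195, -0.087156], [0.087156, -0.996195]] × [1, -4]ᵀ ≈ [-0.6476, 4.0719]ᵀ
Result: (-0.6476, 4.0719)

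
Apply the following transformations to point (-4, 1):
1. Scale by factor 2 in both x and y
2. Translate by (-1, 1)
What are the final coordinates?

Step 1: Scale (-4, 1) by 2 → (-8, 2)
Step 2: Translate by (-1, 1) → (-9, 3)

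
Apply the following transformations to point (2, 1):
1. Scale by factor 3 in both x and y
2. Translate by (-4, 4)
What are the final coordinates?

Step 1: Scale (2, 1) by 3 → (6, 3)
Step 2: Translate by (-4, 4) → (2, 7)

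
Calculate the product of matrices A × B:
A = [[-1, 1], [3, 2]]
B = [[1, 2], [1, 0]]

Matrix multiplication:
C[0][0] = -1×1 + 1×1 = 0
C[0][1] = -1×2 + 1×0 = -2
C[1][0] = 3×1 + 2×1 = 5
C[1][1] = 3×2 + 2×0 = 6
Result: [[0, -2], [5, 6]]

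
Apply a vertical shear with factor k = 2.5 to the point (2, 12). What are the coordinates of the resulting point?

Shear matrix for vertical shear with factor k = 2.5:
[[1, 0], [2.50, 1]]
Result: (2, 12) → (2, 17)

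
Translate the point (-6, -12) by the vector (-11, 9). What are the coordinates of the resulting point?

Translation by (-11, 9) (homogeneous matrix [[1, 0, -11], [0, 1, 9], [0, 0, 1]]):
x' = -6 + -11 = -17
y' = -12 + 9 = -3
Result: (-17, -3)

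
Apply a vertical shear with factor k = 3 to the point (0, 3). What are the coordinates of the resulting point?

Shear matrix for vertical shear with factor k = 3:
[[1, 0], [3, 1]]
Result: (0, 3) → (0, 3)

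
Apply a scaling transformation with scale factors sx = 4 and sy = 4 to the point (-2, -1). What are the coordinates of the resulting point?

Scaling matrix:
[[4, 0], [0, 4]]
Result: (-2 × 4, -1 × 4) = (-8, -4)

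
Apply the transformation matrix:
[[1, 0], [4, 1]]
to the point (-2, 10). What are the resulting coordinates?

Matrix multiplication:
[[1, 0], [4, 1]] × [-2, 10]ᵀ
= [(1)(-2) + (0)(10), (4)(-2) + (1)(10)]ᵀ
= [-2, 2]ᵀ
Result: (-2, 2)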